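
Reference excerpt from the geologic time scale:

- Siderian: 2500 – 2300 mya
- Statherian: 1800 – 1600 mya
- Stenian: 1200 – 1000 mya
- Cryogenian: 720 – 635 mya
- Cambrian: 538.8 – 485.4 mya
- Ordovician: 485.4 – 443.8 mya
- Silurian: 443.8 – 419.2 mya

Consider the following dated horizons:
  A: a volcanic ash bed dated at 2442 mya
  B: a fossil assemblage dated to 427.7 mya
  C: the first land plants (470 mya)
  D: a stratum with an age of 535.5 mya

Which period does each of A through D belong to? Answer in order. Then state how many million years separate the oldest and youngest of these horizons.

A — Siderian; B — Silurian; C — Ordovician; D — Cambrian; span 2014.3 million years

A: 2442 Ma lies in 2500–2300 Ma, so Siderian.
B: 427.7 Ma lies in 443.8–419.2 Ma, so Silurian.
C: 470 Ma lies in 485.4–443.8 Ma, so Ordovician.
D: 535.5 Ma lies in 538.8–485.4 Ma, so Cambrian.
Oldest = 2442 Ma, youngest = 427.7 Ma → span 2014.3 Myr.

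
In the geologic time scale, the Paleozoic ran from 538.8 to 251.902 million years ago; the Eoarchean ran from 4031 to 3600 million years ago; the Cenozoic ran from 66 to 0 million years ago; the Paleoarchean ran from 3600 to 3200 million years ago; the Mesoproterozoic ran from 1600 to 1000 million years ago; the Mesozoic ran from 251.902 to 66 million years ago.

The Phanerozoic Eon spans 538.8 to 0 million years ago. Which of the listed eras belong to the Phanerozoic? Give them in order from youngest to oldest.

Eras with both bounds inside 538.8–0 Ma: Cenozoic (66–0), Mesozoic (251.902–66), Paleozoic (538.8–251.902).

Cenozoic, Mesozoic, Paleozoic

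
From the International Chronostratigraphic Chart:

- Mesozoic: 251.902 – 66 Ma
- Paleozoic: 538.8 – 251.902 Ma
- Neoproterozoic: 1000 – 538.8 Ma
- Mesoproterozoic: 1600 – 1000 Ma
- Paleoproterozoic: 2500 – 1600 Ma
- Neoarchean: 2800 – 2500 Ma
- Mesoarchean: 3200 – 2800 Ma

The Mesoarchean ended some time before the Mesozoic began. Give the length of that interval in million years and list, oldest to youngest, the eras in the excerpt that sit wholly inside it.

The Mesoarchean closes at 2800 Ma and the Mesozoic opens at 251.902 Ma, so the interval is 2800 − 251.902 = 2548.098 Myr.
An era fits inside if it starts at or after 2800 Ma and ends at or before 251.902 Ma; oldest first that gives Neoarchean, Paleoproterozoic, Mesoproterozoic, Neoproterozoic, Paleozoic.

2548.098 million years; Neoarchean, Paleoproterozoic, Mesoproterozoic, Neoproterozoic, Paleozoic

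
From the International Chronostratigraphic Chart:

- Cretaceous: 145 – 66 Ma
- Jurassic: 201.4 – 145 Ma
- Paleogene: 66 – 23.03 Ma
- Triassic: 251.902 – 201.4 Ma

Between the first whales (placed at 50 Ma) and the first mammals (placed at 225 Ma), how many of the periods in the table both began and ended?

225 Ma sits inside the Triassic (251.902–201.4) and 50 Ma inside the Paleogene (66–23.03); neither of those is wholly between the two dates.
The listed periods lying completely between them are Jurassic, Cretaceous — 2 in all.

2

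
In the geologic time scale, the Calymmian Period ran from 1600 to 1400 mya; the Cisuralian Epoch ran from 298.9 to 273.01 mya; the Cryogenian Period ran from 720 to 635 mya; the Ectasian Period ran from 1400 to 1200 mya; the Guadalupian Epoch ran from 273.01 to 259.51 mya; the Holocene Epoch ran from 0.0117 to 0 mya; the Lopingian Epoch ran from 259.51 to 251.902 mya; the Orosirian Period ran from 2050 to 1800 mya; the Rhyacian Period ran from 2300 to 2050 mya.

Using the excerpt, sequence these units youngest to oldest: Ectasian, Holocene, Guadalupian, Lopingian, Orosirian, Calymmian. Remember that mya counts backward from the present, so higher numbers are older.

Holocene, Lopingian, Guadalupian, Ectasian, Calymmian, Orosirian

The oldest of these is Orosirian (starts 2050 Ma) and the youngest is Holocene (ends 0 Ma).
In between, by decreasing start age: Calymmian (1600), Ectasian (1400), Guadalupian (273.01), Lopingian (259.51).
Listing youngest first means reversing that sequence.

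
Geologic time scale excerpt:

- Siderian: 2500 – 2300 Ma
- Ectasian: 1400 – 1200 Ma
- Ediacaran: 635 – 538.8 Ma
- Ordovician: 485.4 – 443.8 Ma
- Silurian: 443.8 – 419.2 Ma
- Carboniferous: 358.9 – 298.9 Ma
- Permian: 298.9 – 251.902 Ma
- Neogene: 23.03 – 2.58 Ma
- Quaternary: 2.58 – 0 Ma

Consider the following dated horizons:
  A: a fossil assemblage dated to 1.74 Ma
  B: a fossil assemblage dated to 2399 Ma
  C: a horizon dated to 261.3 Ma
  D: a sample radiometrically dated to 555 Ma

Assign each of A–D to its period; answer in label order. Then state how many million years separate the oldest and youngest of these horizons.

A — Quaternary; B — Siderian; C — Permian; D — Ediacaran; span 2397.26 million years

A: 1.74 Ma lies in 2.58–0 Ma, so Quaternary.
B: 2399 Ma lies in 2500–2300 Ma, so Siderian.
C: 261.3 Ma lies in 298.9–251.902 Ma, so Permian.
D: 555 Ma lies in 635–538.8 Ma, so Ediacaran.
Oldest = 2399 Ma, youngest = 1.74 Ma → span 2397.26 Myr.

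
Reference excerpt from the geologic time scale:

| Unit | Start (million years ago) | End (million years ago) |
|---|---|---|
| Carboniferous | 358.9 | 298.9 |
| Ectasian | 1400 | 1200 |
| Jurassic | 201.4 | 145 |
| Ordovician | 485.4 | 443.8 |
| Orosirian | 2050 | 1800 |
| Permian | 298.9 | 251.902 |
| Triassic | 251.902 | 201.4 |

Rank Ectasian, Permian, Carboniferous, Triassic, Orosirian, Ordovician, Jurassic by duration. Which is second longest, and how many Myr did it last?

Durations: Ectasian 200; Permian 46.998; Carboniferous 60; Triassic 50.502; Orosirian 250; Ordovician 41.6; Jurassic 56.4 Myr.
Sorted longest-first: Orosirian (250), Ectasian (200), Carboniferous (60), Jurassic (56.4), Triassic (50.502), Permian (46.998), Ordovician (41.6).
The second longest is Ectasian at 200 Myr.

Ectasian, 200 million years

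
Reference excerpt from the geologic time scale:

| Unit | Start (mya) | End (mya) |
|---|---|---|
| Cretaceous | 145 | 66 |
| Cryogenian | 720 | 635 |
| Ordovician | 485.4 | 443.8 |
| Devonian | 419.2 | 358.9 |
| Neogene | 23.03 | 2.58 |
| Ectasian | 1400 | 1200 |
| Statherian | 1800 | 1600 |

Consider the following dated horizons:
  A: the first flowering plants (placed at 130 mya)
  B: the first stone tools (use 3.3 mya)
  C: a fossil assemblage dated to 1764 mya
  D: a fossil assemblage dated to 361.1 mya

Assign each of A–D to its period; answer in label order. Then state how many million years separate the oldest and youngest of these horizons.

A — Cretaceous; B — Neogene; C — Statherian; D — Devonian; span 1760.7 million years

A: 130 Ma lies in 145–66 Ma, so Cretaceous.
B: 3.3 Ma lies in 23.03–2.58 Ma, so Neogene.
C: 1764 Ma lies in 1800–1600 Ma, so Statherian.
D: 361.1 Ma lies in 419.2–358.9 Ma, so Devonian.
Oldest = 1764 Ma, youngest = 3.3 Ma → span 1760.7 Myr.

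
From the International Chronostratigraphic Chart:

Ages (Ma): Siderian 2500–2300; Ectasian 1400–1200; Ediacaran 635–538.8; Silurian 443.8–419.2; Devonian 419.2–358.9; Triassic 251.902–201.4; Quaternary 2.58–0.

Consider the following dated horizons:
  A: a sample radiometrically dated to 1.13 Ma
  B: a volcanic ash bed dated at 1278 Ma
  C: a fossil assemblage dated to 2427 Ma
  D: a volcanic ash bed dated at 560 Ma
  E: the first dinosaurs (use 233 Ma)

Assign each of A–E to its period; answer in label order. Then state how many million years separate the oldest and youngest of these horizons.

A — Quaternary; B — Ectasian; C — Siderian; D — Ediacaran; E — Triassic; span 2425.87 million years

A: 1.13 Ma lies in 2.58–0 Ma, so Quaternary.
B: 1278 Ma lies in 1400–1200 Ma, so Ectasian.
C: 2427 Ma lies in 2500–2300 Ma, so Siderian.
D: 560 Ma lies in 635–538.8 Ma, so Ediacaran.
E: 233 Ma lies in 251.902–201.4 Ma, so Triassic.
Oldest = 2427 Ma, youngest = 1.13 Ma → span 2425.87 Myr.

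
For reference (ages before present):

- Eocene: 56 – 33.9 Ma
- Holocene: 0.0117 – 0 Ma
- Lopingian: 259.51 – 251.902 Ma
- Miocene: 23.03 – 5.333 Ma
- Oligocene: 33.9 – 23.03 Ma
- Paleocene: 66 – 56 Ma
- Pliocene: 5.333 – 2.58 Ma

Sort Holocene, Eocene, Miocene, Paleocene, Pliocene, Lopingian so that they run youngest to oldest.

Holocene → Pliocene → Miocene → Eocene → Paleocene → Lopingian

Sorting by start age (ascending Ma, since larger Ma = older): Holocene began 0.0117, Pliocene began 5.333, Miocene began 23.03, Eocene began 56, Paleocene began 66, Lopingian began 259.51.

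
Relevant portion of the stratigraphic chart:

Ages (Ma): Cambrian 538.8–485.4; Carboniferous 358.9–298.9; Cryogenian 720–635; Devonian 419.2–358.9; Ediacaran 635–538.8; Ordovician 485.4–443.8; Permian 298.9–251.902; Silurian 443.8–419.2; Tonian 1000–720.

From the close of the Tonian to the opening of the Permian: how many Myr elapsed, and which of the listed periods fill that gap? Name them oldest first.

End of Tonian = 720 Ma; start of Permian = 298.9 Ma.
Gap = 720 − 298.9 = 421.1 Myr.
Periods wholly inside 720–298.9 Ma: Cryogenian (720–635), Ediacaran (635–538.8), Cambrian (538.8–485.4), Ordovician (485.4–443.8), Silurian (443.8–419.2), Devonian (419.2–358.9), Carboniferous (358.9–298.9).

421.1 million years; Cryogenian, Ediacaran, Cambrian, Ordovician, Silurian, Devonian, Carboniferous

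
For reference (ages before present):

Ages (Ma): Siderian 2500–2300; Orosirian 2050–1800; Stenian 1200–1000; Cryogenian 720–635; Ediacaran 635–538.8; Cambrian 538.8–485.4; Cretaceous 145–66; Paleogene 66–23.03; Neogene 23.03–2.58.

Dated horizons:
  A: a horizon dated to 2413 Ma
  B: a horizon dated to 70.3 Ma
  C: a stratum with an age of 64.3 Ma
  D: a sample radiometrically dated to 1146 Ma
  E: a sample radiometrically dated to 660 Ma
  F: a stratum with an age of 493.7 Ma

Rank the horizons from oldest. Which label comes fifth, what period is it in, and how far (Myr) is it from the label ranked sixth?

B, in the Cretaceous; 6 million years to C

Larger Ma means older, so oldest first: A 2413 > D 1146 > E 660 > F 493.7 > B 70.3 > C 64.3.
Counting 5 along gives B (70.3 Ma); the excerpt puts that inside the Cretaceous, 145–66 Ma.
Next in line is C (64.3 Ma), and 70.3 − 64.3 = 6 Myr.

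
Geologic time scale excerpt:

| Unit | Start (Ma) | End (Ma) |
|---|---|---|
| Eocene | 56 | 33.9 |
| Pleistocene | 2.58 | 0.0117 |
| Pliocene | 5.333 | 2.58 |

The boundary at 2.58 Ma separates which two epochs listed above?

Pliocene and Pleistocene

The Pliocene ends at 2.58 Ma and the Pleistocene begins at 2.58 Ma, so they share that boundary.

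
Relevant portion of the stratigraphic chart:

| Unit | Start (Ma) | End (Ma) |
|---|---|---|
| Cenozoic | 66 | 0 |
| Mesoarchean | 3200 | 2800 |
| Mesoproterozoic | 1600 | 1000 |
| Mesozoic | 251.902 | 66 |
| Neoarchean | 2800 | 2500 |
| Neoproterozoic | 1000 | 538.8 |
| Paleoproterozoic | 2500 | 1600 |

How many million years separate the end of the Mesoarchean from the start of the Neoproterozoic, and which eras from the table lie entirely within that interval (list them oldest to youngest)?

1800 million years; Neoarchean, Paleoproterozoic, Mesoproterozoic

End of Mesoarchean = 2800 Ma; start of Neoproterozoic = 1000 Ma.
Gap = 2800 − 1000 = 1800 Myr.
Eras wholly inside 2800–1000 Ma: Neoarchean (2800–2500), Paleoproterozoic (2500–1600), Mesoproterozoic (1600–1000).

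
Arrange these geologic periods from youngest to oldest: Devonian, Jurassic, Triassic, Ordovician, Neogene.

Group by era (each group listed oldest first) — Paleozoic: Ordovician, Devonian; Mesozoic: Triassic, Jurassic; Cenozoic: Neogene. The eras run Paleozoic → Mesozoic → Cenozoic. Concatenating the groups in that era order and then reversing gives youngest to oldest.

Neogene, then Jurassic, then Triassic, then Devonian, then Ordovician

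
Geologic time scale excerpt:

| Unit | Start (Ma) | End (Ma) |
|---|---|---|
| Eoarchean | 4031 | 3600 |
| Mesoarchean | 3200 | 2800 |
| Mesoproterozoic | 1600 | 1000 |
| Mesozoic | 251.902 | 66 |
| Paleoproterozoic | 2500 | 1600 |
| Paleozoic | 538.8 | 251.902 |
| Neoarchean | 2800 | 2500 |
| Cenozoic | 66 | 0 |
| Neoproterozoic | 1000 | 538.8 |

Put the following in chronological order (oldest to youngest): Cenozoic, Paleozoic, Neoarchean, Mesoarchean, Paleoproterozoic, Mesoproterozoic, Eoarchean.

Sorting by start age (descending Ma, since larger Ma = older): Eoarchean start 4031, Mesoarchean start 3200, Neoarchean start 2800, Paleoproterozoic start 2500, Mesoproterozoic start 1600, Paleozoic start 538.8, Cenozoic start 66.

Eoarchean, Mesoarchean, Neoarchean, Paleoproterozoic, Mesoproterozoic, Paleozoic, Cenozoic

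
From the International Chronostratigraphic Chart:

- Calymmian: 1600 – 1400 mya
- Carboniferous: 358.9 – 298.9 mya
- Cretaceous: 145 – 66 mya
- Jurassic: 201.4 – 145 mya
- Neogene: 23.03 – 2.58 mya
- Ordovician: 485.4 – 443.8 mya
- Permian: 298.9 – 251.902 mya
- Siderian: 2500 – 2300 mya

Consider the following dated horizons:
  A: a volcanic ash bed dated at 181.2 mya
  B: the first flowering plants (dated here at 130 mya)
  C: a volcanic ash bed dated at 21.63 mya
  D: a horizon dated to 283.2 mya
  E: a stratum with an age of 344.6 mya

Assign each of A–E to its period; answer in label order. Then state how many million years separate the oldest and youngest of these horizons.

Match each age against the start–end ranges in the excerpt: A = 181.2 Ma → Jurassic (201.4–145); B = 130 Ma → Cretaceous (145–66); C = 21.63 Ma → Neogene (23.03–2.58); D = 283.2 Ma → Permian (298.9–251.902); E = 344.6 Ma → Carboniferous (358.9–298.9).
The largest age is 344.6 Ma and the smallest is 21.63 Ma; their difference is 322.97 Myr.

A — Jurassic; B — Cretaceous; C — Neogene; D — Permian; E — Carboniferous; span 322.97 million years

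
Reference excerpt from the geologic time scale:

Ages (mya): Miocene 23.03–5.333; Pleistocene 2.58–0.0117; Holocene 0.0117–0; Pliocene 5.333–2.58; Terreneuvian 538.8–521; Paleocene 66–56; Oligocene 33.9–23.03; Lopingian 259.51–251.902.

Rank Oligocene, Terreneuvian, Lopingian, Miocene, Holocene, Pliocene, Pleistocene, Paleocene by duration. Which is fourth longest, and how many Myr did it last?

Durations: Oligocene 10.87; Terreneuvian 17.8; Lopingian 7.608; Miocene 17.697; Holocene 0.0117; Pliocene 2.753; Pleistocene 2.5683; Paleocene 10 Myr.
Sorted longest-first: Terreneuvian (17.8), Miocene (17.697), Oligocene (10.87), Paleocene (10), Lopingian (7.608), Pliocene (2.753), Pleistocene (2.5683), Holocene (0.0117).
The fourth longest is Paleocene at 10 Myr.

Paleocene, 10 million years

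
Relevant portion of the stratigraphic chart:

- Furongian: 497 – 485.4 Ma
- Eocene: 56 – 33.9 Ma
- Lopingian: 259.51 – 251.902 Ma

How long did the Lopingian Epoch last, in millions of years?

7.608 million years

259.51 − 251.902 = 7.608 million years.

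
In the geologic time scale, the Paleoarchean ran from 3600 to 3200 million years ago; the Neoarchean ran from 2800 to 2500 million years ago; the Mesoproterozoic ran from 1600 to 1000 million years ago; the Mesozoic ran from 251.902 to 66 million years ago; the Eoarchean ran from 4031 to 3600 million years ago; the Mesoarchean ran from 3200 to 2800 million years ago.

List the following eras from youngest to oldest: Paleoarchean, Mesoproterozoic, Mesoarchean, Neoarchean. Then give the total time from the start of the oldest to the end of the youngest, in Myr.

Start ages (Ma): Paleoarchean 3600, Mesoarchean 3200, Neoarchean 2800, Mesoproterozoic 1600.
Ordered youngest to oldest: Mesoproterozoic, Neoarchean, Mesoarchean, Paleoarchean.
Span = 3600 − 1000 = 2600 Myr.

Mesoproterozoic, Neoarchean, Mesoarchean, Paleoarchean; total span 2600 Myr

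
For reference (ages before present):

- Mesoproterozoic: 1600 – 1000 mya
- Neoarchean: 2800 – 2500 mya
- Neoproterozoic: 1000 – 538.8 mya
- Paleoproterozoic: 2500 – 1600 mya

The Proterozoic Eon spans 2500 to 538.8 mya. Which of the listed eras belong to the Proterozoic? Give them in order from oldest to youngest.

Eras with both bounds inside 2500–538.8 Ma: Paleoproterozoic (2500–1600), Mesoproterozoic (1600–1000), Neoproterozoic (1000–538.8).

Paleoproterozoic, Mesoproterozoic, Neoproterozoic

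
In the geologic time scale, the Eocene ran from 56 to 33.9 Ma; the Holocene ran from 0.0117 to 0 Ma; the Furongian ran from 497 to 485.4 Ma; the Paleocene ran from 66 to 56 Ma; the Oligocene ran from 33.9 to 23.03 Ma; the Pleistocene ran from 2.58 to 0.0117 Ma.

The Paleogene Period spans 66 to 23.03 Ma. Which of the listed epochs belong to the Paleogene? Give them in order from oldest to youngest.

Epochs with both bounds inside 66–23.03 Ma: Paleocene (66–56), Eocene (56–33.9), Oligocene (33.9–23.03).

Paleocene, Eocene, Oligocene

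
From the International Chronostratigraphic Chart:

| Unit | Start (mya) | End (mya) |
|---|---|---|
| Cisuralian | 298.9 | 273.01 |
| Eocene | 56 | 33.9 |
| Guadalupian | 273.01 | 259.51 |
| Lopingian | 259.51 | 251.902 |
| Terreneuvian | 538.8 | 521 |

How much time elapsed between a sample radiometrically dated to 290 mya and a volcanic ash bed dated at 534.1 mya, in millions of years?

244.1 million years

534.1 − 290 = 244.1 million years.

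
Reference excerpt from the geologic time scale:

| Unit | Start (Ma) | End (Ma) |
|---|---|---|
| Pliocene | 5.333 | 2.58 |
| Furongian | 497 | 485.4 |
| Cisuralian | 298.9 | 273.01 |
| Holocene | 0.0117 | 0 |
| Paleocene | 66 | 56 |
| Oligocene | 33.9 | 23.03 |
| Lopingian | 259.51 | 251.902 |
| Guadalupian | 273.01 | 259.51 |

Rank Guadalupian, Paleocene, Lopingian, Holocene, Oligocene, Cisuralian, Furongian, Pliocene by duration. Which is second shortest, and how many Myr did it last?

Durations: Guadalupian 13.5; Paleocene 10; Lopingian 7.608; Holocene 0.0117; Oligocene 10.87; Cisuralian 25.89; Furongian 11.6; Pliocene 2.753 Myr.
Sorted shortest-first: Holocene (0.0117), Pliocene (2.753), Lopingian (7.608), Paleocene (10), Oligocene (10.87), Furongian (11.6), Guadalupian (13.5), Cisuralian (25.89).
The second shortest is Pliocene at 2.753 Myr.

Pliocene, 2.753 million years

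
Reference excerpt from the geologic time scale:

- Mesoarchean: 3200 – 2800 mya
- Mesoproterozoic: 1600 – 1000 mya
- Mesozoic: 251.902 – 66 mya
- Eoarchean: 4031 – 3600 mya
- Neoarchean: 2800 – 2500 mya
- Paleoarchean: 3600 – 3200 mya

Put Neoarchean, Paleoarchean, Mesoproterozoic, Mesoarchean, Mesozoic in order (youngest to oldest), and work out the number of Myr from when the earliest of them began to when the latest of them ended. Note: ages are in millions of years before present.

Start ages (Ma): Paleoarchean 3600, Mesoarchean 3200, Neoarchean 2800, Mesoproterozoic 1600, Mesozoic 251.902.
Ordered youngest to oldest: Mesozoic, Mesoproterozoic, Neoarchean, Mesoarchean, Paleoarchean.
Span = 3600 − 66 = 3534 Myr.

Mesozoic, Mesoproterozoic, Neoarchean, Mesoarchean, Paleoarchean; total span 3534 Myr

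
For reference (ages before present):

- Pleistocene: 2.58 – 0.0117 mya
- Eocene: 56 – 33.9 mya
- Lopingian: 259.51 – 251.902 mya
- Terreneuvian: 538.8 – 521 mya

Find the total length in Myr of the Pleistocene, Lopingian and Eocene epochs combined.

Duration is start − end for each: (2.58 − 0.0117) + (259.51 − 251.902) + (56 − 33.9).
That is 2.5683 + 7.608 + 22.1, which totals 32.2763 million years.

32.2763 million years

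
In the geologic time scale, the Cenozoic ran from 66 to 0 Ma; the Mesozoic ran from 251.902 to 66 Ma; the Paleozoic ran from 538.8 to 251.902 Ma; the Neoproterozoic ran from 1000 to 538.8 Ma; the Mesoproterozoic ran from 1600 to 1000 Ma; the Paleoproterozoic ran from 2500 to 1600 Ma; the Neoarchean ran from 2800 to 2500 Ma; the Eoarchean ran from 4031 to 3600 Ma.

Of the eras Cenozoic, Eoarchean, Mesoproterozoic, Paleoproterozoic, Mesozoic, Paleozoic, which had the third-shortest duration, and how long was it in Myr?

Paleozoic, 286.898 million years

Start − end for each: Cenozoic 66 − 0 = 66; Eoarchean 4031 − 3600 = 431; Mesoproterozoic 1600 − 1000 = 600; Paleoproterozoic 2500 − 1600 = 900; Mesozoic 251.902 − 66 = 185.902; Paleozoic 538.8 − 251.902 = 286.898.
Ranking these from shortest: Cenozoic < Mesozoic < Paleozoic < Eoarchean < Mesoproterozoic < Paleoproterozoic.
Position 3 in that ranking is Paleozoic, which lasted 286.898 Myr.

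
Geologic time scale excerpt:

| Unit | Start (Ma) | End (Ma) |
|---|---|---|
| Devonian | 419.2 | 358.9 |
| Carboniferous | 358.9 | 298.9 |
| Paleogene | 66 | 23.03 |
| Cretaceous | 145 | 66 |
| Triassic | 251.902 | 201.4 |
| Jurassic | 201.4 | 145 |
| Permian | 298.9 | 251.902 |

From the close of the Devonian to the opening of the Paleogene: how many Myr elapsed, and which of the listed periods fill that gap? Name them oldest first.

The Devonian closes at 358.9 Ma and the Paleogene opens at 66 Ma, so the interval is 358.9 − 66 = 292.9 Myr.
A period fits inside if it starts at or after 358.9 Ma and ends at or before 66 Ma; oldest first that gives Carboniferous, Permian, Triassic, Jurassic, Cretaceous.

292.9 million years; Carboniferous, Permian, Triassic, Jurassic, Cretaceous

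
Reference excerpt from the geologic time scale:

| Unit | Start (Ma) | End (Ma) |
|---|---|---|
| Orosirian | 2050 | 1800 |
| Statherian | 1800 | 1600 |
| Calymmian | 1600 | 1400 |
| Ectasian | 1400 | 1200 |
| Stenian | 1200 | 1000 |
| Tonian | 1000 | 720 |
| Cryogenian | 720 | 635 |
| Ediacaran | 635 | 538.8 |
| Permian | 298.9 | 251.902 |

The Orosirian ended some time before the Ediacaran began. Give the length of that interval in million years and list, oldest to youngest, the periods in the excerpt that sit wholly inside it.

1165 million years; Statherian, Calymmian, Ectasian, Stenian, Tonian, Cryogenian

End of Orosirian = 1800 Ma; start of Ediacaran = 635 Ma.
Gap = 1800 − 635 = 1165 Myr.
Periods wholly inside 1800–635 Ma: Statherian (1800–1600), Calymmian (1600–1400), Ectasian (1400–1200), Stenian (1200–1000), Tonian (1000–720), Cryogenian (720–635).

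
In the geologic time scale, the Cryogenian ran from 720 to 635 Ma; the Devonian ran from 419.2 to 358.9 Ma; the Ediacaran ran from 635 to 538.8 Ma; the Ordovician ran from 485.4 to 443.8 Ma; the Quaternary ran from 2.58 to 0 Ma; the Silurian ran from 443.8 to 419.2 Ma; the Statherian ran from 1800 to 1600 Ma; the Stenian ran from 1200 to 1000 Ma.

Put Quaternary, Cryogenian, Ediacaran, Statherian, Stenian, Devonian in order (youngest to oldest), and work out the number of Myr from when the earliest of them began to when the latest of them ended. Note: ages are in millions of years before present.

Quaternary, Devonian, Ediacaran, Cryogenian, Stenian, Statherian; total span 1800 Myr

Start ages (Ma): Statherian 1800, Stenian 1200, Cryogenian 720, Ediacaran 635, Devonian 419.2, Quaternary 2.58.
Ordered youngest to oldest: Quaternary, Devonian, Ediacaran, Cryogenian, Stenian, Statherian.
Span = 1800 − 0 = 1800 Myr.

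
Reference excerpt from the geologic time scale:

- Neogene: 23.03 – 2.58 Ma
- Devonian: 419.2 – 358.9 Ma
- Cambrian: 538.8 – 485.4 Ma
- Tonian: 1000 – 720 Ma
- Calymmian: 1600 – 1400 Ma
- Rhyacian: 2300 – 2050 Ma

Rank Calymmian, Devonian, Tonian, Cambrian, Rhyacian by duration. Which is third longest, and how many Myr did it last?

Durations: Calymmian 200; Devonian 60.3; Tonian 280; Cambrian 53.4; Rhyacian 250 Myr.
Sorted longest-first: Tonian (280), Rhyacian (250), Calymmian (200), Devonian (60.3), Cambrian (53.4).
The third longest is Calymmian at 200 Myr.

Calymmian, 200 million years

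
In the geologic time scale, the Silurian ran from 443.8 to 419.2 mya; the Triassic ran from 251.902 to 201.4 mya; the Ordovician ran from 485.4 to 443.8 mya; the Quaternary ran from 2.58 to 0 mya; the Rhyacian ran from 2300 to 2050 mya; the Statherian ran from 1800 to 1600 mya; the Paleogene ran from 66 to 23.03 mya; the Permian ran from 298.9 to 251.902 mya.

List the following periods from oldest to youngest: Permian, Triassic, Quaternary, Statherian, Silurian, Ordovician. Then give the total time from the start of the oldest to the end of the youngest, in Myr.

Start ages (Ma): Statherian 1800, Ordovician 485.4, Silurian 443.8, Permian 298.9, Triassic 251.902, Quaternary 2.58.
Ordered oldest to youngest: Statherian, Ordovician, Silurian, Permian, Triassic, Quaternary.
Span = 1800 − 0 = 1800 Myr.

Statherian, Ordovician, Silurian, Permian, Triassic, Quaternary; total span 1800 Myr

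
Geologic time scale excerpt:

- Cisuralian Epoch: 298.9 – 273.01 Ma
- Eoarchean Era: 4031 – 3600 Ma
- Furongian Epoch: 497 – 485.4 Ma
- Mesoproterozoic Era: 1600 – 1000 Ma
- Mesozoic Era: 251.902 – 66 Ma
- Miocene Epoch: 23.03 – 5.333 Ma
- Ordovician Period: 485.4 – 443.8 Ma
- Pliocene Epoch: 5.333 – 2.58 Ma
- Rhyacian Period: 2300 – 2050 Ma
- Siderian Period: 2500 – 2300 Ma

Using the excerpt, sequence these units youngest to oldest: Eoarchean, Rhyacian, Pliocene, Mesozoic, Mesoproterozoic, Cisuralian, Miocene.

Read off each span (Ma): Eoarchean 4031–3600; Rhyacian 2300–2050; Pliocene 5.333–2.58; Mesozoic 251.902–66; Mesoproterozoic 1600–1000; Cisuralian 298.9–273.01; Miocene 23.03–5.333.
Larger Ma is older, so oldest→youngest is Eoarchean, Rhyacian, Mesoproterozoic, Cisuralian, Mesozoic, Miocene, Pliocene; reverse it for youngest→oldest.

Pliocene → Miocene → Mesozoic → Cisuralian → Mesoproterozoic → Rhyacian → Eoarchean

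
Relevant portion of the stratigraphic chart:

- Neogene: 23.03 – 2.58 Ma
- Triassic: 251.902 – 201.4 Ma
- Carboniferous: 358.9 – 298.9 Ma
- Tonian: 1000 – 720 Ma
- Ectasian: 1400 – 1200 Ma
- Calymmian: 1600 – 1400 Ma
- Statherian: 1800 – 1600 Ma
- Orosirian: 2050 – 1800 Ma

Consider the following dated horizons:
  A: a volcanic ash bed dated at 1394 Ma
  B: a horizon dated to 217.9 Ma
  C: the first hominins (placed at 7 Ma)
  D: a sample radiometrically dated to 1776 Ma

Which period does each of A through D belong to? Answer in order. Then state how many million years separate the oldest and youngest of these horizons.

A — Ectasian; B — Triassic; C — Neogene; D — Statherian; span 1769 million years

A: 1394 Ma lies in 1400–1200 Ma, so Ectasian.
B: 217.9 Ma lies in 251.902–201.4 Ma, so Triassic.
C: 7 Ma lies in 23.03–2.58 Ma, so Neogene.
D: 1776 Ma lies in 1800–1600 Ma, so Statherian.
Oldest = 1776 Ma, youngest = 7 Ma → span 1769 Myr.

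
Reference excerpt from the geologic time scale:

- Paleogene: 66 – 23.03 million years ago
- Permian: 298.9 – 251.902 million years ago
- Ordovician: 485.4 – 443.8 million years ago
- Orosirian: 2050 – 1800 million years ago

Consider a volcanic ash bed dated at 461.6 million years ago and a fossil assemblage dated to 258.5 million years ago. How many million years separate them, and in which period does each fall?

203.1 million years apart; the first in the Ordovician, the second in the Permian

Elapsed time: 461.6 − 258.5 = 203.1 Myr.
461.6 Ma lies within 485.4–443.8 Ma: Ordovician.
258.5 Ma lies within 298.9–251.902 Ma: Permian.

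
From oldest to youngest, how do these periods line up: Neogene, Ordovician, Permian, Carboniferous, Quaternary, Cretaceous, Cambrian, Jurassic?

Group by era (each group listed oldest first) — Paleozoic: Cambrian, Ordovician, Carboniferous, Permian; Mesozoic: Jurassic, Cretaceous; Cenozoic: Neogene, Quaternary. The eras run Paleozoic → Mesozoic → Cenozoic. Concatenating the groups in that era order gives oldest to youngest directly.

Cambrian, Ordovician, Carboniferous, Permian, Jurassic, Cretaceous, Neogene, Quaternary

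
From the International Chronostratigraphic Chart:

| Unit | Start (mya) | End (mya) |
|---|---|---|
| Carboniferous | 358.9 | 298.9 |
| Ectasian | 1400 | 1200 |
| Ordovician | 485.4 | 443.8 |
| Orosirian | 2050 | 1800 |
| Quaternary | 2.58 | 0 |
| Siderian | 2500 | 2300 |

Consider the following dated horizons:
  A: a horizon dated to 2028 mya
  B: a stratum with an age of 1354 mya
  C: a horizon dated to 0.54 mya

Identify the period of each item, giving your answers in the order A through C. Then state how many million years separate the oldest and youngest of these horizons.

A: 2028 Ma lies in 2050–1800 Ma, so Orosirian.
B: 1354 Ma lies in 1400–1200 Ma, so Ectasian.
C: 0.54 Ma lies in 2.58–0 Ma, so Quaternary.
Oldest = 2028 Ma, youngest = 0.54 Ma → span 2027.46 Myr.

A — Orosirian; B — Ectasian; C — Quaternary; span 2027.46 million years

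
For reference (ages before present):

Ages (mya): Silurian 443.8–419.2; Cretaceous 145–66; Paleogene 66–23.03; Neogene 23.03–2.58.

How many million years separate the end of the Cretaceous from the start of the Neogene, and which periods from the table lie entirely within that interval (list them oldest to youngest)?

End of Cretaceous = 66 Ma; start of Neogene = 23.03 Ma.
Gap = 66 − 23.03 = 42.97 Myr.
Periods wholly inside 66–23.03 Ma: Paleogene (66–23.03).

42.97 million years; Paleogene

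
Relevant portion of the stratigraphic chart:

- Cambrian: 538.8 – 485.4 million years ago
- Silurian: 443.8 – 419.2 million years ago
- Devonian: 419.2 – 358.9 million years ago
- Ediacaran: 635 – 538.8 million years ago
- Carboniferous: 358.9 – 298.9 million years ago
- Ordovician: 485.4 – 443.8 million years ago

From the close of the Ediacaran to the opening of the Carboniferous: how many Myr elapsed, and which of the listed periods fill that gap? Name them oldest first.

End of Ediacaran = 538.8 Ma; start of Carboniferous = 358.9 Ma.
Gap = 538.8 − 358.9 = 179.9 Myr.
Periods wholly inside 538.8–358.9 Ma: Cambrian (538.8–485.4), Ordovician (485.4–443.8), Silurian (443.8–419.2), Devonian (419.2–358.9).

179.9 million years; Cambrian, Ordovician, Silurian, Devonian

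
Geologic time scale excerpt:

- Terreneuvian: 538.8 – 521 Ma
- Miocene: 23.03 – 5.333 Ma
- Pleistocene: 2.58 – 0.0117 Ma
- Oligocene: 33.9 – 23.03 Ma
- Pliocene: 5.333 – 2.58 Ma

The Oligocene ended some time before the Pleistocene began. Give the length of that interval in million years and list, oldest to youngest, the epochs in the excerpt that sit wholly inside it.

20.45 million years; Miocene, Pliocene

The Oligocene closes at 23.03 Ma and the Pleistocene opens at 2.58 Ma, so the interval is 23.03 − 2.58 = 20.45 Myr.
An epoch fits inside if it starts at or after 23.03 Ma and ends at or before 2.58 Ma; oldest first that gives Miocene, Pliocene.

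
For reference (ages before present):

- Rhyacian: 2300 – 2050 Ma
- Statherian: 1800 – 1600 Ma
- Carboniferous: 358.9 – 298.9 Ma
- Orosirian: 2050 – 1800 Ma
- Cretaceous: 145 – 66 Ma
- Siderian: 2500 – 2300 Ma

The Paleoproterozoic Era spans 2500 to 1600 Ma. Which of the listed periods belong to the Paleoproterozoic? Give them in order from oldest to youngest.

Siderian, Rhyacian, Orosirian, Statherian

Periods with both bounds inside 2500–1600 Ma: Siderian (2500–2300), Rhyacian (2300–2050), Orosirian (2050–1800), Statherian (1800–1600).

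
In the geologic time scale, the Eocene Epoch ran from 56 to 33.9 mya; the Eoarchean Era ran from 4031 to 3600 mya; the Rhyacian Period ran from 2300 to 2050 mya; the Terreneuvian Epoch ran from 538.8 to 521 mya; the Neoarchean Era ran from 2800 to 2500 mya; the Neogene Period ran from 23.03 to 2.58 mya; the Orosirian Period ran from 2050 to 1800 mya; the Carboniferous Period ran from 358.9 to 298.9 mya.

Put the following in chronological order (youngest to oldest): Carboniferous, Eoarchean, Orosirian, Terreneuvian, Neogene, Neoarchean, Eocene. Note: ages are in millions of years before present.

The oldest of these is Eoarchean (starts 4031 Ma) and the youngest is Neogene (ends 2.58 Ma).
In between, by decreasing start age: Neoarchean (2800), Orosirian (2050), Terreneuvian (538.8), Carboniferous (358.9), Eocene (56).
Listing youngest first means reversing that sequence.

Neogene, Eocene, Carboniferous, Terreneuvian, Orosirian, Neoarchean, Eoarchean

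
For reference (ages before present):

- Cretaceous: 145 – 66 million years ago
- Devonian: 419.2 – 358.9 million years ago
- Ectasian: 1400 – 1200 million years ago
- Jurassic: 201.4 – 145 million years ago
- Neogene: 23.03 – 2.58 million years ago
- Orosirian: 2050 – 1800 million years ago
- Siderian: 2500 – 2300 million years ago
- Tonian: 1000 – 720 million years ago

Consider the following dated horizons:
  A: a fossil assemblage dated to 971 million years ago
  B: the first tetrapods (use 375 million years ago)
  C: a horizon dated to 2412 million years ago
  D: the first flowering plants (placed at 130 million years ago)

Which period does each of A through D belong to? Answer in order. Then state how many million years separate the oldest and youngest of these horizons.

Match each age against the start–end ranges in the excerpt: A = 971 Ma → Tonian (1000–720); B = 375 Ma → Devonian (419.2–358.9); C = 2412 Ma → Siderian (2500–2300); D = 130 Ma → Cretaceous (145–66).
The largest age is 2412 Ma and the smallest is 130 Ma; their difference is 2282 Myr.

A — Tonian; B — Devonian; C — Siderian; D — Cretaceous; span 2282 million years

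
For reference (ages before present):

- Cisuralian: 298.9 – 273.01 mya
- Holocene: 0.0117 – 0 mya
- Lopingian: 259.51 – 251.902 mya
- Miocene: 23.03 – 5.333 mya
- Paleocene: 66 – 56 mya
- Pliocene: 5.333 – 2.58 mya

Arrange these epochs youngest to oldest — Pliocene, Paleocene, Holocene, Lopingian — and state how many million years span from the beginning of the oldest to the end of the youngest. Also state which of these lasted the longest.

From the excerpt: Pliocene 5.333–2.58; Paleocene 66–56; Holocene 0.0117–0; Lopingian 259.51–251.902 (Ma).
Larger Ma is earlier, so the oldest is Lopingian and the youngest is Holocene; youngest to oldest: Holocene, Pliocene, Paleocene, Lopingian.
Oldest start 259.51 minus youngest end 0 gives 259.51 Myr overall.
Individual lengths (start − end): Lopingian 7.608; Holocene 0.0117; Pliocene 2.753; Paleocene 10. The largest is Paleocene at 10 Myr.

Holocene → Pliocene → Paleocene → Lopingian; total span 259.51 Myr; longest is Paleocene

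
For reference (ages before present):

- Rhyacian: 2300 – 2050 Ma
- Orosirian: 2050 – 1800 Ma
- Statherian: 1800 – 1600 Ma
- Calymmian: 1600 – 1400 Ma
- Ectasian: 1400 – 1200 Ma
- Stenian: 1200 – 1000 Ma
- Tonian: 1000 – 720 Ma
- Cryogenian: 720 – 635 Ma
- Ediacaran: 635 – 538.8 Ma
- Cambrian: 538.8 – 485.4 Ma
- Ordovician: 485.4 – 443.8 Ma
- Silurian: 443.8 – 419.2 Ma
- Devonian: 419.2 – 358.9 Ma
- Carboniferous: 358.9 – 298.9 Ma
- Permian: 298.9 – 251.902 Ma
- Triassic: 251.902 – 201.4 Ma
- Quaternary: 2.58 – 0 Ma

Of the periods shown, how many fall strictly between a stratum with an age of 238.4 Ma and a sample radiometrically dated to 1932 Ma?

13

The older date is 1932 Ma and the younger is 238.4 Ma.
Periods with start < 1932 and end > 238.4 Ma: Statherian (1800–1600), Calymmian (1600–1400), Ectasian (1400–1200), Stenian (1200–1000), Tonian (1000–720), Cryogenian (720–635), Ediacaran (635–538.8), Cambrian (538.8–485.4), Ordovician (485.4–443.8), Silurian (443.8–419.2), Devonian (419.2–358.9), Carboniferous (358.9–298.9), Permian (298.9–251.902).
That is 13 complete periods.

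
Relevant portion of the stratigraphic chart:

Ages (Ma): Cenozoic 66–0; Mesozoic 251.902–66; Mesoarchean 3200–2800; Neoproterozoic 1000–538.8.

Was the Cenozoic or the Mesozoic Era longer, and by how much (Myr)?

Mesozoic, by 119.902 million years

Cenozoic: 66 − 0 = 66 Myr.
Mesozoic: 251.902 − 66 = 185.902 Myr.
Difference: 185.902 − 66 = 119.902 Myr, so the Mesozoic was longer.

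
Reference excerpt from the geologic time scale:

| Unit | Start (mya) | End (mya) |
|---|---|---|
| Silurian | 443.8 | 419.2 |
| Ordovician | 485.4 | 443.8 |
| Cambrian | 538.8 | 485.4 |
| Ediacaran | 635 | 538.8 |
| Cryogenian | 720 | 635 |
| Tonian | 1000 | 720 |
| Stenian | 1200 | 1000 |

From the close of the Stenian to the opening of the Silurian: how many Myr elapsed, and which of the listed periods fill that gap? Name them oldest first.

The Stenian closes at 1000 Ma and the Silurian opens at 443.8 Ma, so the interval is 1000 − 443.8 = 556.2 Myr.
A period fits inside if it starts at or after 1000 Ma and ends at or before 443.8 Ma; oldest first that gives Tonian, Cryogenian, Ediacaran, Cambrian, Ordovician.

556.2 million years; Tonian, Cryogenian, Ediacaran, Cambrian, Ordovician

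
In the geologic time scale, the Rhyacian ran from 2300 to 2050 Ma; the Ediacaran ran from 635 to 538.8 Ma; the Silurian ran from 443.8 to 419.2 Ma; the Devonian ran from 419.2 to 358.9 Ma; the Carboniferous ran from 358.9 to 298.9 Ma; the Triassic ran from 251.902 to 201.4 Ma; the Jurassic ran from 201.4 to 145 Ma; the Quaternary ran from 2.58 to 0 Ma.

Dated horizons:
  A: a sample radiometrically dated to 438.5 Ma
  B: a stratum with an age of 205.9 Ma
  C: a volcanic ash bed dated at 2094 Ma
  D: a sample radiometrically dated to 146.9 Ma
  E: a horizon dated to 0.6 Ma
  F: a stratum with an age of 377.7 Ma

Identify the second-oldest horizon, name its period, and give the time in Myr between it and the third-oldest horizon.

A, in the Silurian; 60.8 million years to F

Larger Ma means older, so oldest first: C 2094 > A 438.5 > F 377.7 > B 205.9 > D 146.9 > E 0.6.
Counting 2 along gives A (438.5 Ma); the excerpt puts that inside the Silurian, 443.8–419.2 Ma.
Next in line is F (377.7 Ma), and 438.5 − 377.7 = 60.8 Myr.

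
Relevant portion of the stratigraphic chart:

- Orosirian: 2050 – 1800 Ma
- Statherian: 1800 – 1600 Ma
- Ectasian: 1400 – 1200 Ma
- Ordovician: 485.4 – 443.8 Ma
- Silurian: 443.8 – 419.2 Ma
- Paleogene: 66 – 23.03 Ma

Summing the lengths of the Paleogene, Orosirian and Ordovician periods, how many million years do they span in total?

Each duration: Paleogene = 42.97; Orosirian = 250; Ordovician = 41.6.
Sum: 42.97 + 250 + 41.6 = 334.57 Myr.

334.57 million years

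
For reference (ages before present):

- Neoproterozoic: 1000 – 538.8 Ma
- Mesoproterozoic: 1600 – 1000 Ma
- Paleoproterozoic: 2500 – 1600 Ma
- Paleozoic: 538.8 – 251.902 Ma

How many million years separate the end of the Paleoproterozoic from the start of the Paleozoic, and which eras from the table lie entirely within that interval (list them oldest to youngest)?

1061.2 million years; Mesoproterozoic, Neoproterozoic

End of Paleoproterozoic = 1600 Ma; start of Paleozoic = 538.8 Ma.
Gap = 1600 − 538.8 = 1061.2 Myr.
Eras wholly inside 1600–538.8 Ma: Mesoproterozoic (1600–1000), Neoproterozoic (1000–538.8).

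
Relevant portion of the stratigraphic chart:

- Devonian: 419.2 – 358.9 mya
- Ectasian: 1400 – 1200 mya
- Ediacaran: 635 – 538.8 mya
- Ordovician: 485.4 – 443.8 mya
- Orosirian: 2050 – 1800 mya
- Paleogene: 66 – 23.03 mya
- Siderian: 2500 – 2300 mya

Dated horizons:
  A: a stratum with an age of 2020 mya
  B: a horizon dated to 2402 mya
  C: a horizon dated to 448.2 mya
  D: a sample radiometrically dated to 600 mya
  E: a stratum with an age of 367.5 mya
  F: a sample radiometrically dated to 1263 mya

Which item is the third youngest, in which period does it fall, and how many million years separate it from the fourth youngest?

D, in the Ediacaran; 663 million years to F

Smaller Ma means younger, so youngest first: E 367.5 < C 448.2 < D 600 < F 1263 < A 2020 < B 2402.
Counting 3 along gives D (600 Ma); the excerpt puts that inside the Ediacaran, 635–538.8 Ma.
Next in line is F (1263 Ma), and 1263 − 600 = 663 Myr.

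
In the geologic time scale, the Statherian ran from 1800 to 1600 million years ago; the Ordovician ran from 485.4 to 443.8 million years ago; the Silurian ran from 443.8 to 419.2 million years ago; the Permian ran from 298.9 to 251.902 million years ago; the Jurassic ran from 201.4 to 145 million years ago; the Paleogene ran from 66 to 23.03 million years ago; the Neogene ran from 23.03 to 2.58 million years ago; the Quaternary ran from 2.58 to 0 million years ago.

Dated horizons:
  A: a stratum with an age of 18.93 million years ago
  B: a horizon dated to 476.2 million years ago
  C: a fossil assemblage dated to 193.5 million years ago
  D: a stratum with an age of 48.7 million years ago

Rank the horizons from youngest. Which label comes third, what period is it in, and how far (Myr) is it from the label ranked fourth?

C, in the Jurassic; 282.7 million years to B

Smaller Ma means younger, so youngest first: A 18.93 < D 48.7 < C 193.5 < B 476.2.
Counting 3 along gives C (193.5 Ma); the excerpt puts that inside the Jurassic, 201.4–145 Ma.
Next in line is B (476.2 Ma), and 476.2 − 193.5 = 282.7 Myr.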